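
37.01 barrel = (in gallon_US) 1554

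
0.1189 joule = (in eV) 7.421e+17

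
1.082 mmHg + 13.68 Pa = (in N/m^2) 157.9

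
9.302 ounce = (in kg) 0.2637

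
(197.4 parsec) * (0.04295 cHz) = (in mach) 7.683e+12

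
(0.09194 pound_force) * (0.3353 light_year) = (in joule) 1.297e+15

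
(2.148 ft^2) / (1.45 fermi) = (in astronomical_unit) 920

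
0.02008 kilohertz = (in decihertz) 200.8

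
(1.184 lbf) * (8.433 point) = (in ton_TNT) 3.745e-12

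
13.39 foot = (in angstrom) 4.081e+10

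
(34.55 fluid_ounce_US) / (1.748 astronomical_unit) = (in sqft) 4.206e-14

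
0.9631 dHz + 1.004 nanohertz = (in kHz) 9.631e-05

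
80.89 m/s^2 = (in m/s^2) 80.89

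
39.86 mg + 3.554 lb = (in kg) 1.612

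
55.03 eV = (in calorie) 2.107e-18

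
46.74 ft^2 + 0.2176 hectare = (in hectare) 0.218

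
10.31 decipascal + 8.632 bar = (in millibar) 8632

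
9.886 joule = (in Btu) 0.00937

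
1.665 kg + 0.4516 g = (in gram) 1665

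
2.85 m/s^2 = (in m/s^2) 2.85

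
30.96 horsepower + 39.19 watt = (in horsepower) 31.01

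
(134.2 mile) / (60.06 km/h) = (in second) 1.295e+04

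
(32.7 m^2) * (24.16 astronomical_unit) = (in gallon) 3.122e+16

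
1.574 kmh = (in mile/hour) 0.978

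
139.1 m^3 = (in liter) 1.391e+05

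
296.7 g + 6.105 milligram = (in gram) 296.7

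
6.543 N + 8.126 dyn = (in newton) 6.543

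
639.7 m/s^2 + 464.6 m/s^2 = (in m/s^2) 1104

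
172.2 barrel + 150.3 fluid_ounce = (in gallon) 7234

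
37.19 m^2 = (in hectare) 0.003719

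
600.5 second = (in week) 0.0009929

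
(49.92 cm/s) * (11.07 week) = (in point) 9.474e+09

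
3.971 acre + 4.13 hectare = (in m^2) 5.737e+04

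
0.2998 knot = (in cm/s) 15.42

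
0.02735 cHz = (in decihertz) 0.002735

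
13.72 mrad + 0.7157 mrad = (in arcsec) 2978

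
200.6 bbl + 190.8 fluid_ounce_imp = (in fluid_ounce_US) 1.079e+06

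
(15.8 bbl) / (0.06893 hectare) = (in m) 0.003644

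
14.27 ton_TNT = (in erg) 5.971e+17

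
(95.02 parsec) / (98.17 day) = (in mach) 1.015e+09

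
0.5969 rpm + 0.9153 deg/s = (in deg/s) 4.497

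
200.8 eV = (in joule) 3.217e-17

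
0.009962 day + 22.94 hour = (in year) 0.002646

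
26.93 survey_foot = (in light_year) 8.676e-16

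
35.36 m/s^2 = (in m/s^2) 35.36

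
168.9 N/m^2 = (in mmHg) 1.267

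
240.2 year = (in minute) 1.262e+08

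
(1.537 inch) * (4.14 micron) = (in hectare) 1.616e-11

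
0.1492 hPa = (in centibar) 0.01492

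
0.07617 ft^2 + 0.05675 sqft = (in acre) 3.051e-06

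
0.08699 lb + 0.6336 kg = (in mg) 6.731e+05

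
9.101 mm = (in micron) 9101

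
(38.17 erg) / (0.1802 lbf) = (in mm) 0.004762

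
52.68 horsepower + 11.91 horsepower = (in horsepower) 64.59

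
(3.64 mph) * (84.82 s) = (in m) 138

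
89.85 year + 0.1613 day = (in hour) 7.871e+05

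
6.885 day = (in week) 0.9836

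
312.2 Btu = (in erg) 3.294e+12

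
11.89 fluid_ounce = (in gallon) 0.09289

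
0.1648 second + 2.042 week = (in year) 0.03916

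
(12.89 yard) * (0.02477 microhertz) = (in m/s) 2.92e-07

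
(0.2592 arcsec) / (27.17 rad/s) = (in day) 5.353e-13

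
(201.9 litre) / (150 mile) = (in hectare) 8.364e-11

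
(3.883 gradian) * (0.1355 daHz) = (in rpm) 0.7892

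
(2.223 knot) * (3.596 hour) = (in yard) 1.619e+04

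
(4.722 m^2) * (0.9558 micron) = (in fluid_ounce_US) 0.1526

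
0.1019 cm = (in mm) 1.019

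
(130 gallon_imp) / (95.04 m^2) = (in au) 4.157e-14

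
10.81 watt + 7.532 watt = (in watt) 18.34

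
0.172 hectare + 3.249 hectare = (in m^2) 3.421e+04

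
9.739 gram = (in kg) 0.009739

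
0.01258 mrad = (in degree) 0.0007208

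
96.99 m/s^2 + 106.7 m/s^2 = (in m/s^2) 203.7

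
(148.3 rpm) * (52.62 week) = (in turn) 7.866e+07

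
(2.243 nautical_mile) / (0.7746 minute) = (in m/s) 89.38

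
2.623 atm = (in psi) 38.55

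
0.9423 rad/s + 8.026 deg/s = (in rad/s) 1.082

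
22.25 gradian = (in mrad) 349.5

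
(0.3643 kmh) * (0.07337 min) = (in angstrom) 4.455e+09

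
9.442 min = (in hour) 0.1574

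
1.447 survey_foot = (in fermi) 4.41e+14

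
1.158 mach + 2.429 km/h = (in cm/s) 3.95e+04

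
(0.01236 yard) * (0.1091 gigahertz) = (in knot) 2.397e+06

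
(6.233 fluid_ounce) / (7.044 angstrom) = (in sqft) 2.817e+06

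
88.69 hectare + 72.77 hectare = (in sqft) 1.738e+07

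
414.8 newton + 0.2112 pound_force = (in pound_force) 93.46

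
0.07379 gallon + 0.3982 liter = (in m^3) 0.0006775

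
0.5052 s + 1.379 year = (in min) 7.248e+05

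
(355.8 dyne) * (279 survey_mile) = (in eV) 9.971e+21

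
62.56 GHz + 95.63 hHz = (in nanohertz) 6.256e+19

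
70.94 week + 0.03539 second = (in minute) 7.151e+05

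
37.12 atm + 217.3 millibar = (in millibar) 3.783e+04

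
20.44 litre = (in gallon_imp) 4.496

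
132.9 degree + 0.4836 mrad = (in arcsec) 4.785e+05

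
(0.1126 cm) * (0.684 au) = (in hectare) 1.152e+04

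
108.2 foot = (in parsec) 1.069e-15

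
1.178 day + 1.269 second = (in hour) 28.27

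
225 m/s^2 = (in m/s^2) 225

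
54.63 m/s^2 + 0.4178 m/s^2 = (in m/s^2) 55.05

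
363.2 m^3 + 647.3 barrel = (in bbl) 2932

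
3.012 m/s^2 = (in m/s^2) 3.012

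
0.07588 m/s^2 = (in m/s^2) 0.07588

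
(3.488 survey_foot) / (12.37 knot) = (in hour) 4.641e-05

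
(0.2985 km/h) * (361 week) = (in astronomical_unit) 0.000121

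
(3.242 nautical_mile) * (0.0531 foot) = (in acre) 0.02401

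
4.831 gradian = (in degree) 4.348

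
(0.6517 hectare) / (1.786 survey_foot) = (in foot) 3.928e+04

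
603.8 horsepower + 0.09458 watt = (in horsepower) 603.8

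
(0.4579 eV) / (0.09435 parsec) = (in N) 2.52e-35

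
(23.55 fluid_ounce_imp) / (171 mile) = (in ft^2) 2.617e-08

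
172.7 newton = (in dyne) 1.727e+07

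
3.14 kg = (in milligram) 3.14e+06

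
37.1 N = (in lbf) 8.34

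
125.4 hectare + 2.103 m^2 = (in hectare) 125.4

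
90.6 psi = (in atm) 6.165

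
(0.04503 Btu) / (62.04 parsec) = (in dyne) 2.482e-12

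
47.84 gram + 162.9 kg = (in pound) 359.2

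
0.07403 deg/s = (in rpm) 0.01234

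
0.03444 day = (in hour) 0.8266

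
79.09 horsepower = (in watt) 5.898e+04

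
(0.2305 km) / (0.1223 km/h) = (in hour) 1.885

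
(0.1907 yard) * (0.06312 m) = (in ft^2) 0.1185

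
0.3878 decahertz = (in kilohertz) 0.003878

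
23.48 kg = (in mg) 2.348e+07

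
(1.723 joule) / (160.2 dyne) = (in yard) 1176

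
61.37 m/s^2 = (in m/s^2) 61.37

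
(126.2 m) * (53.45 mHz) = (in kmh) 24.28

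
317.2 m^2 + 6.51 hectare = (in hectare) 6.542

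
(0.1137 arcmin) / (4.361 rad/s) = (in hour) 2.107e-09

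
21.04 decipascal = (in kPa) 0.002104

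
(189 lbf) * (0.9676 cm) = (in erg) 8.135e+07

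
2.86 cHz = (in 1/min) 1.716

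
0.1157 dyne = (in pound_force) 2.601e-07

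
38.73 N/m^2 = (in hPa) 0.3873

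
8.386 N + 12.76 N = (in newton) 21.15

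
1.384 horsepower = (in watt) 1032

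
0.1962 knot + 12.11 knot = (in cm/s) 633.1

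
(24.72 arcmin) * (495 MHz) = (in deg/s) 2.039e+08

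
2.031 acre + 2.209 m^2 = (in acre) 2.032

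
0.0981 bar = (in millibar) 98.1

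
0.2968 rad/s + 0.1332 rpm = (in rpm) 2.967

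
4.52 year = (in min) 2.376e+06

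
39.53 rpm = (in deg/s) 237.2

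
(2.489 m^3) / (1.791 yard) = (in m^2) 1.52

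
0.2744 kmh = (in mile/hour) 0.1705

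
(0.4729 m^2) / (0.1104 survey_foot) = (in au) 9.394e-11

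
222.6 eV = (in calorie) 8.524e-18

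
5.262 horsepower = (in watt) 3924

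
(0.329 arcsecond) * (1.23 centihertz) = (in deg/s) 1.124e-06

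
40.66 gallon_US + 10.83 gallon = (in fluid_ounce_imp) 6860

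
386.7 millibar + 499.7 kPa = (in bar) 5.384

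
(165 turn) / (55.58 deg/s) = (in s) 1069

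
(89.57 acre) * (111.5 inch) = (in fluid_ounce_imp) 3.613e+10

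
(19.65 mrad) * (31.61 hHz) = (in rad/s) 62.11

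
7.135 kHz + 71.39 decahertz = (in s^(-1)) 7849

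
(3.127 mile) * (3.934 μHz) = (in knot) 0.03848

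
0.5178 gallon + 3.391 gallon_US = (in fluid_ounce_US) 500.3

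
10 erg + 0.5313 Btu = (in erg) 5.606e+09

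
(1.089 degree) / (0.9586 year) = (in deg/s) 3.602e-08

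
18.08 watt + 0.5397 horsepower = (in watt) 420.5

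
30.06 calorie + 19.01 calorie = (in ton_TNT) 4.907e-08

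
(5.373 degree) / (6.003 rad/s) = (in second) 0.01562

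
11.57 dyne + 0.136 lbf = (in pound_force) 0.136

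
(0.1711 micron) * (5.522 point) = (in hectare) 3.333e-14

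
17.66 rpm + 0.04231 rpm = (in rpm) 17.7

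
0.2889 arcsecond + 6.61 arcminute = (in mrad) 1.924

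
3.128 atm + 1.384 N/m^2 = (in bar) 3.169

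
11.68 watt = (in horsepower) 0.01566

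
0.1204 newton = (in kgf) 0.01228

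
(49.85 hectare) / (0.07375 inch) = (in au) 0.001779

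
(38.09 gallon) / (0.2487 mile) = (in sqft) 0.003878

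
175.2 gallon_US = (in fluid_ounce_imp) 2.334e+04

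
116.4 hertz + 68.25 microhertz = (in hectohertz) 1.164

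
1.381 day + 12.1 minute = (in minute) 2001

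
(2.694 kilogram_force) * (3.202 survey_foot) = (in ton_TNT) 6.163e-09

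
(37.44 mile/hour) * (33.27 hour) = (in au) 1.34e-05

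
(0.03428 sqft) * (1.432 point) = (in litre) 0.001609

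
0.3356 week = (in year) 0.006436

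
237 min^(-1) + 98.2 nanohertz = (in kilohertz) 0.00395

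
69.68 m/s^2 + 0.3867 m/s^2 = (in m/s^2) 70.07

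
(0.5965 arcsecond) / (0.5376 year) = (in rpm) 1.629e-12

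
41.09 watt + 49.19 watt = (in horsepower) 0.1211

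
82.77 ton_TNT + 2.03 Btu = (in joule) 3.463e+11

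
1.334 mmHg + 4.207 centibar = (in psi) 0.636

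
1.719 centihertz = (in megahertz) 1.719e-08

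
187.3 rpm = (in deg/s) 1124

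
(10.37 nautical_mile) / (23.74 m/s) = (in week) 0.001338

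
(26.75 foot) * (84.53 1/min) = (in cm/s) 1149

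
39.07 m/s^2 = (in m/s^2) 39.07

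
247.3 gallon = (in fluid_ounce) 3.165e+04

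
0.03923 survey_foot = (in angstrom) 1.196e+08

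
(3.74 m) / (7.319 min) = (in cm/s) 0.8517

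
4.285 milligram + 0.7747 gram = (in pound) 0.001717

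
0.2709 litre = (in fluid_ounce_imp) 9.534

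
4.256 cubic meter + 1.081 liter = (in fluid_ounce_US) 1.439e+05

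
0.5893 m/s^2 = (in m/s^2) 0.5893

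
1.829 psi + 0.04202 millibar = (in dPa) 1.261e+05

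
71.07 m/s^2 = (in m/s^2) 71.07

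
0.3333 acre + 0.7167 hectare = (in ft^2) 9.166e+04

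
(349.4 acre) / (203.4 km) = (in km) 0.006952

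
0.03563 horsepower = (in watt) 26.57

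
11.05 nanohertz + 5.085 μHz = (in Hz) 5.096e-06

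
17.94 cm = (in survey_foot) 0.5886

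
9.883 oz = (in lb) 0.6177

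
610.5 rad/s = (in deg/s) 3.498e+04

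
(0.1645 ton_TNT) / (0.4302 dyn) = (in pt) 4.535e+17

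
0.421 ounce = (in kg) 0.01194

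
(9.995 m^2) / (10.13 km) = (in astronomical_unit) 6.596e-15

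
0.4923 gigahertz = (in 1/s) 4.923e+08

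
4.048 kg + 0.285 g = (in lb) 8.925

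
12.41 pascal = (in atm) 0.0001225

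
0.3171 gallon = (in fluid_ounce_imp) 42.25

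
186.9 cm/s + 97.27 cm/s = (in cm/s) 284.2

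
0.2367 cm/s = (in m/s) 0.002367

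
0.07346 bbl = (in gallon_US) 3.085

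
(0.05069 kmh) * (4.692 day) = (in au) 3.816e-08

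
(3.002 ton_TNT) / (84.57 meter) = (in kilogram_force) 1.514e+07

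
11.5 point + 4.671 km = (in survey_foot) 1.532e+04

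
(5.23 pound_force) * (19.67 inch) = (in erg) 1.162e+08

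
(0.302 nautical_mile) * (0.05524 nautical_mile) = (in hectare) 5.722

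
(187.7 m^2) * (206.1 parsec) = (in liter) 1.194e+24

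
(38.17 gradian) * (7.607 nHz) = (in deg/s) 2.613e-07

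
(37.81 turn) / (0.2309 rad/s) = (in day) 0.01191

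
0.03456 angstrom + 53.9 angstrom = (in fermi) 5.393e+06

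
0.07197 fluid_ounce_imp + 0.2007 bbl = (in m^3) 0.03191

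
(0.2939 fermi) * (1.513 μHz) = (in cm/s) 4.447e-20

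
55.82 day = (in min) 8.038e+04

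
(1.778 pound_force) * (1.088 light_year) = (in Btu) 7.716e+13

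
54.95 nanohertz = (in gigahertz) 5.495e-17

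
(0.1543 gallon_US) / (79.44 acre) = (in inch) 7.153e-08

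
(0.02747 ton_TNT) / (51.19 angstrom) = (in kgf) 2.29e+15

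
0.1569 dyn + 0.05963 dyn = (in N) 2.165e-06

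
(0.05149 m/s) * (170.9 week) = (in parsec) 1.725e-10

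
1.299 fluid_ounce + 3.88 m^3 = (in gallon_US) 1025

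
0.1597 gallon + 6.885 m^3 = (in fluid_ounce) 2.328e+05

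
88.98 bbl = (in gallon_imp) 3112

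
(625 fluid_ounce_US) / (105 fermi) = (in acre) 4.35e+07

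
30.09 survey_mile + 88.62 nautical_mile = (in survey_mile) 132.1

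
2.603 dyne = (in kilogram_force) 2.654e-06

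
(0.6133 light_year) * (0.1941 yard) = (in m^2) 1.03e+15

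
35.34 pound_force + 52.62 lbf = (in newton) 391.3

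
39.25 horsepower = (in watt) 2.927e+04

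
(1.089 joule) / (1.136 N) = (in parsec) 3.107e-17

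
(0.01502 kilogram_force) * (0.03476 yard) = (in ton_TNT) 1.119e-12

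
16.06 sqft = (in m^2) 1.492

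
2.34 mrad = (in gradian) 0.149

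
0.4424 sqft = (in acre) 1.016e-05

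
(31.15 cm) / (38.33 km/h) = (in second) 0.02926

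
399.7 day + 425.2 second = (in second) 3.453e+07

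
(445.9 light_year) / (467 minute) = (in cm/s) 1.506e+16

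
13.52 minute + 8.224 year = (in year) 8.224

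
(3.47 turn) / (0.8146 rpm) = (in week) 0.0004226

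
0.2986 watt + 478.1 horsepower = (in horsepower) 478.1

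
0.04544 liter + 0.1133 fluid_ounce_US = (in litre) 0.04879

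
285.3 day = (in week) 40.76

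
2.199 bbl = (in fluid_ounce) 1.182e+04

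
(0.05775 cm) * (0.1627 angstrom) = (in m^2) 9.396e-15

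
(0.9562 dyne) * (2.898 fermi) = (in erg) 2.771e-13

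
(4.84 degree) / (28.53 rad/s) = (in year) 9.389e-11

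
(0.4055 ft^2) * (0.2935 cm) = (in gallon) 0.02921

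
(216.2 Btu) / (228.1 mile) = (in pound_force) 0.1397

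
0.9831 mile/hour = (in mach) 0.001291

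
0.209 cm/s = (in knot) 0.004063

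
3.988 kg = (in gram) 3988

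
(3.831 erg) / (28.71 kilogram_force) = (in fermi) 1.361e+06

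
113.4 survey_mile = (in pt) 5.173e+08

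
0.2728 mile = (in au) 2.935e-09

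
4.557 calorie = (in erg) 1.907e+08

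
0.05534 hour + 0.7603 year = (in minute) 3.996e+05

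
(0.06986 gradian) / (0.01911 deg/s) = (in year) 1.043e-07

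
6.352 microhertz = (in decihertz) 6.352e-05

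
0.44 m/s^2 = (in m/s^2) 0.44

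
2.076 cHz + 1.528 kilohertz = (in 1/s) 1528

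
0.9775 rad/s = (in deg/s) 56.01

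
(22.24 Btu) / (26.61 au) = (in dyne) 0.0005894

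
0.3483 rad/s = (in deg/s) 19.96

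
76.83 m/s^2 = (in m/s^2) 76.83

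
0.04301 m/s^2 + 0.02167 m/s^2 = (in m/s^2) 0.06468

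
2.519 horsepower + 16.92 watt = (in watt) 1895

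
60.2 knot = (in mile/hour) 69.28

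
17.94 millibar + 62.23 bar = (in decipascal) 6.225e+07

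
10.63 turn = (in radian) 66.79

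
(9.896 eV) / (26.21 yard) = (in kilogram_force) 6.746e-21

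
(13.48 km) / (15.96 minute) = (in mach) 0.04134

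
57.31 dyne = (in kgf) 5.844e-05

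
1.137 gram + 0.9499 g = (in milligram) 2087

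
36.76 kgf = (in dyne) 3.605e+07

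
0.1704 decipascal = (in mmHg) 0.0001278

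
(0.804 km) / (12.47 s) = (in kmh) 232.1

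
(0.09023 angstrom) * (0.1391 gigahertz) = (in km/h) 0.004518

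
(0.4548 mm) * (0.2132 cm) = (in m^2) 9.696e-07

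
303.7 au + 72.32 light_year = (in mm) 6.842e+20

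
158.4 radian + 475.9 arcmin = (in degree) 9084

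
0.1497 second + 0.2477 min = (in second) 15.01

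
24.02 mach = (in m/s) 8179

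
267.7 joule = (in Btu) 0.2537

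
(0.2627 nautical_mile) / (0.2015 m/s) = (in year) 7.656e-05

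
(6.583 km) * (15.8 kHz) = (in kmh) 3.744e+08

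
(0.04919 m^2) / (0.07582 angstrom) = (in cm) 6.488e+11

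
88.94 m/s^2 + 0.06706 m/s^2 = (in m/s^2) 89.01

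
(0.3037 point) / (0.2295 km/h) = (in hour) 4.668e-07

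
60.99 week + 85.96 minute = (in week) 61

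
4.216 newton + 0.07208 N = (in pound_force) 0.964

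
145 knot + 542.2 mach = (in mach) 542.4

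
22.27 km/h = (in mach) 0.01817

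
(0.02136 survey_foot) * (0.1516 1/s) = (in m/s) 0.000987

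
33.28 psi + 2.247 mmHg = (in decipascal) 2.298e+06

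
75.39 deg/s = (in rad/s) 1.316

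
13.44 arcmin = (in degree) 0.224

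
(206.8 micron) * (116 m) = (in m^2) 0.02399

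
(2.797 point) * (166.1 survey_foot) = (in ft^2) 0.5377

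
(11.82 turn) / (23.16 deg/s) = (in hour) 0.05104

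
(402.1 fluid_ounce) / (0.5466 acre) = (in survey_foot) 1.764e-05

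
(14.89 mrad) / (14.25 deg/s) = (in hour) 1.663e-05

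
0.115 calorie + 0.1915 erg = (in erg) 4.812e+06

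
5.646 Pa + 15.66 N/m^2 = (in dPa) 213.1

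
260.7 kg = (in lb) 574.7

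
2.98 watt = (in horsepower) 0.003996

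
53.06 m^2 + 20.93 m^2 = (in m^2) 73.99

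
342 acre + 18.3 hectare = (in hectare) 156.7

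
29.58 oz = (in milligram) 8.386e+05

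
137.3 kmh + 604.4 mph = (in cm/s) 3.083e+04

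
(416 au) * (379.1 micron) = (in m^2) 2.359e+10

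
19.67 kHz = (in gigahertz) 1.967e-05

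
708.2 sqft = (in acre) 0.01626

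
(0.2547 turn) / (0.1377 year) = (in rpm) 3.519e-06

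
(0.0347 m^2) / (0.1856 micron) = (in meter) 1.87e+05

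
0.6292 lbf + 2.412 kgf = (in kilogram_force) 2.697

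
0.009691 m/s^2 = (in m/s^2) 0.009691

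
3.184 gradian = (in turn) 0.00796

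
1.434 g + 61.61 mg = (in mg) 1496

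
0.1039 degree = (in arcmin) 6.234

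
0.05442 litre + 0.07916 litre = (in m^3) 0.0001336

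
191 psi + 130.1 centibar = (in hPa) 1.447e+04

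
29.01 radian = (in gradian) 1847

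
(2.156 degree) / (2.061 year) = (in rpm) 5.529e-09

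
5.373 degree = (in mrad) 93.78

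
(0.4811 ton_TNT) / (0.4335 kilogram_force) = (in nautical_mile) 2.557e+05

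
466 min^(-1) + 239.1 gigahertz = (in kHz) 2.391e+08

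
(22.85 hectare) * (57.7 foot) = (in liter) 4.019e+09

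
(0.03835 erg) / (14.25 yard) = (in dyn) 2.943e-05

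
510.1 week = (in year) 9.783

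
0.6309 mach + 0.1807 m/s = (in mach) 0.6314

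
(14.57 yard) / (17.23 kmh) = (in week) 4.603e-06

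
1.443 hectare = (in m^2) 1.443e+04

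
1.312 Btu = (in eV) 8.64e+21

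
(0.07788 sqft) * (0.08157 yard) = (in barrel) 0.003394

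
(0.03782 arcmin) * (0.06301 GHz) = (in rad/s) 693.2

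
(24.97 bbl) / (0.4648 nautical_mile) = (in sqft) 0.04964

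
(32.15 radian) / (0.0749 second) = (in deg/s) 2.459e+04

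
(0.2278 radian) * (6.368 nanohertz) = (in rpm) 1.385e-08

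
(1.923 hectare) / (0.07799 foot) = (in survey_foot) 2.654e+06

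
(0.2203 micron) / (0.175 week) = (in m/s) 2.081e-12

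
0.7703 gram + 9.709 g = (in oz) 0.3696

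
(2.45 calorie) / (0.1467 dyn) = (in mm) 6.988e+09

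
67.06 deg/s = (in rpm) 11.18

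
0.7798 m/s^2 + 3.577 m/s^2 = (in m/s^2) 4.357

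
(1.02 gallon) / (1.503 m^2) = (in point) 7.282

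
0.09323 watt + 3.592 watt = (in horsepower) 0.004942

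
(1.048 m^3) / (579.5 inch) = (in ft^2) 0.7664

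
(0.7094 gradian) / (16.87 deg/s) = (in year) 1.2e-09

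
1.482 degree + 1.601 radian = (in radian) 1.627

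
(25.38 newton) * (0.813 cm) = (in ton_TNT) 4.932e-11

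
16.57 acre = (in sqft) 7.218e+05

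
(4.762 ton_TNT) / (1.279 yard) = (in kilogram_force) 1.737e+09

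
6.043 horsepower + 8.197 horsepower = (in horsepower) 14.24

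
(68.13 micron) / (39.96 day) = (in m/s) 1.973e-11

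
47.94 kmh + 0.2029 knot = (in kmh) 48.32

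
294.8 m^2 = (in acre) 0.07285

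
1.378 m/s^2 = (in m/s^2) 1.378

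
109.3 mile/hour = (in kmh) 175.9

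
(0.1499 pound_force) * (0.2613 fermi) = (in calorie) 4.164e-17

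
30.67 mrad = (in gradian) 1.953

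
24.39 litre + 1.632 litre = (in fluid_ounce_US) 879.9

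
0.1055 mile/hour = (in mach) 0.0001385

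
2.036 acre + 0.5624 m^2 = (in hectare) 0.824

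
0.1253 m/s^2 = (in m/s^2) 0.1253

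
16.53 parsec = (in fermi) 5.101e+32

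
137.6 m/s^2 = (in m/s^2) 137.6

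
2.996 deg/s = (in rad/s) 0.05229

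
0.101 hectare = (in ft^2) 1.087e+04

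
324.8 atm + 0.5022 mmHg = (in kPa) 3.291e+04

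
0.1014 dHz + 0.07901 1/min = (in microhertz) 1.146e+04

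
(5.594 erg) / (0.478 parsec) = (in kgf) 3.867e-24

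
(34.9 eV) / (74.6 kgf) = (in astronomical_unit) 5.109e-32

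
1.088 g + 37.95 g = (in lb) 0.08606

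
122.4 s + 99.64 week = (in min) 1.004e+06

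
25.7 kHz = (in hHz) 257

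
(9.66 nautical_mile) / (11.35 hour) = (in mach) 0.001286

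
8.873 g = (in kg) 0.008873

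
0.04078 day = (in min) 58.72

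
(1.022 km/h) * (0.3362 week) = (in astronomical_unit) 3.859e-07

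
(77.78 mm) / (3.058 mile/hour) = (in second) 0.0569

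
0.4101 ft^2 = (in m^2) 0.0381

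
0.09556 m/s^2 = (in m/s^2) 0.09556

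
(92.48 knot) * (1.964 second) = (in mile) 0.05806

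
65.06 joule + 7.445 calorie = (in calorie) 22.99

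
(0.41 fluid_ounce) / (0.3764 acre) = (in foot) 2.612e-08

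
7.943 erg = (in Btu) 7.529e-10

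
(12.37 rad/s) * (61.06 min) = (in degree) 2.597e+06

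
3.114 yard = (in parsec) 9.228e-17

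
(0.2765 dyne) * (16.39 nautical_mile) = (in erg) 8.393e+05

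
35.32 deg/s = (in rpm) 5.887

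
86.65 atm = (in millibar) 8.78e+04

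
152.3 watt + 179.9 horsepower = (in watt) 1.343e+05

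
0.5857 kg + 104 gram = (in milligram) 6.897e+05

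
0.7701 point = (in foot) 0.0008913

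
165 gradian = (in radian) 2.592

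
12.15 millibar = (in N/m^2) 1215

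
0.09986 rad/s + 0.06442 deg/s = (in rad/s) 0.101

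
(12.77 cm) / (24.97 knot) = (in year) 3.152e-10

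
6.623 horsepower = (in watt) 4939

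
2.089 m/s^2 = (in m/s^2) 2.089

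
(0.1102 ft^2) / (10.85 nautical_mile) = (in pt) 0.001444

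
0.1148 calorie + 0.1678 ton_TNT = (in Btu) 6.654e+05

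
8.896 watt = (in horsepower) 0.01193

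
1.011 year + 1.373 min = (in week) 52.72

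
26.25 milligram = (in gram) 0.02625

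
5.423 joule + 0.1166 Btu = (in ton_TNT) 3.07e-08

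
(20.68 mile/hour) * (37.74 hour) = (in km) 1256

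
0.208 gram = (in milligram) 208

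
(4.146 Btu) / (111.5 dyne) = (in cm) 3.923e+08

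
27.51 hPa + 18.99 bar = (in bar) 19.02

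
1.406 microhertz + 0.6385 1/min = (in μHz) 1.064e+04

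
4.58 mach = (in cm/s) 1.559e+05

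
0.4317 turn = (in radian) 2.712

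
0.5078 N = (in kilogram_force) 0.05178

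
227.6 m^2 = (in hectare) 0.02276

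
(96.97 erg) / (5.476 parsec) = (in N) 5.739e-23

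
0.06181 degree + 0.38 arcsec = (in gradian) 0.0688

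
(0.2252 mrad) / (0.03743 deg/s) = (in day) 3.99e-06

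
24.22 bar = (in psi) 351.3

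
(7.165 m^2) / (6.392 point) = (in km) 3.177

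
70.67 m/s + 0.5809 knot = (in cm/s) 7097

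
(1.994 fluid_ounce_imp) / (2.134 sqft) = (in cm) 0.02858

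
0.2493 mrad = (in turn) 3.968e-05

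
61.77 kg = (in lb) 136.2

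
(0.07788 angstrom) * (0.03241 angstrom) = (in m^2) 2.524e-23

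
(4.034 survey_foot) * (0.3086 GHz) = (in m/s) 3.794e+08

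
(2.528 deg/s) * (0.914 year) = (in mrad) 1.272e+09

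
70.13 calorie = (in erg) 2.934e+09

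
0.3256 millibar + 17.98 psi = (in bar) 1.24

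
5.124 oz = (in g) 145.3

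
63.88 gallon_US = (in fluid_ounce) 8177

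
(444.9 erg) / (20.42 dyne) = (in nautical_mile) 0.0001176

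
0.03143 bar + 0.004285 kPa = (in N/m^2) 3147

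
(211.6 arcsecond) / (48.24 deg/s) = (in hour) 3.385e-07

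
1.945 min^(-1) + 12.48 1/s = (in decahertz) 1.251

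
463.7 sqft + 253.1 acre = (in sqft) 1.103e+07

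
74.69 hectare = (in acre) 184.6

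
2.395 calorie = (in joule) 10.02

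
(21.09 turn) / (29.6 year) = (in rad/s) 1.42e-07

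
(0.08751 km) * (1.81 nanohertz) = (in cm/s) 1.584e-05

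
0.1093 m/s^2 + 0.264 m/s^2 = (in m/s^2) 0.3733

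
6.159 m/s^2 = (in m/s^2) 6.159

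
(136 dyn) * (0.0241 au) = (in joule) 4.903e+06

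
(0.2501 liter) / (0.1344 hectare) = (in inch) 7.326e-06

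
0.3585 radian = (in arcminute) 1232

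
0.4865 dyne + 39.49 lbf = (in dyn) 1.757e+07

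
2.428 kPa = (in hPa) 24.28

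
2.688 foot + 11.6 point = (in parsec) 2.668e-17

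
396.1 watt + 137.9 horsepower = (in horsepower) 138.4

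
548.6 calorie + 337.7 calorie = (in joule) 3708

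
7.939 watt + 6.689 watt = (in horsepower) 0.01962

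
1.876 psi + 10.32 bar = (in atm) 10.31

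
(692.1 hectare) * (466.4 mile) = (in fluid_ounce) 1.757e+17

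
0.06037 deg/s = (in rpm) 0.01006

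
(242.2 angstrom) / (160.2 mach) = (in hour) 1.233e-16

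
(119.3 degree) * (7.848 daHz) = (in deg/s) 9363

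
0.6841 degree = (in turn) 0.0019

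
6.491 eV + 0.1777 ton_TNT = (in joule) 7.435e+08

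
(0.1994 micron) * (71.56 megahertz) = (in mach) 0.04191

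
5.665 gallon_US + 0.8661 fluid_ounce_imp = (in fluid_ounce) 726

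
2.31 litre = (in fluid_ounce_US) 78.11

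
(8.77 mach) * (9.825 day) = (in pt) 7.186e+12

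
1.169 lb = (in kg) 0.5302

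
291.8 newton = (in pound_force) 65.6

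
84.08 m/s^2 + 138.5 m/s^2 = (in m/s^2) 222.6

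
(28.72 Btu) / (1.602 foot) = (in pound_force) 1.395e+04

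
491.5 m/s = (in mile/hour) 1099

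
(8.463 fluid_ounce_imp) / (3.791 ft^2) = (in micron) 682.7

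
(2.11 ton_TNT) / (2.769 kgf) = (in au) 0.002173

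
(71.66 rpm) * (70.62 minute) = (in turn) 5061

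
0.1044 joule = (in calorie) 0.02495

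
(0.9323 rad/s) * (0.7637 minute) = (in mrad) 4.272e+04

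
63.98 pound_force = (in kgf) 29.02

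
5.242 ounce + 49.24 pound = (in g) 2.248e+04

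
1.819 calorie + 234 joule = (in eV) 1.508e+21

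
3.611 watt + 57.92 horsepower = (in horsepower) 57.92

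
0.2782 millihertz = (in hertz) 0.0002782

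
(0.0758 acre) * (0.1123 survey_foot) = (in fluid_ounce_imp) 3.695e+05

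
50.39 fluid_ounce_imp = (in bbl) 0.009005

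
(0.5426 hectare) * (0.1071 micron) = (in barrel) 0.003655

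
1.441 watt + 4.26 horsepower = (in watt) 3178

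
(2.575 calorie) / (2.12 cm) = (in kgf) 51.82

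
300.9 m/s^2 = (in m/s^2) 300.9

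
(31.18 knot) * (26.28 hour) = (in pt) 4.302e+09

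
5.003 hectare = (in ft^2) 5.385e+05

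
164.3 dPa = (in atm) 0.0001622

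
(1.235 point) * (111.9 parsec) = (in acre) 3.717e+11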